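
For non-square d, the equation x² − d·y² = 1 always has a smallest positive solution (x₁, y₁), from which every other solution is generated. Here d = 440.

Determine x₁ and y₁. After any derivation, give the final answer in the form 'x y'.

d=440: √d = [20; 1,40] (ℓ=2, even), read p_1/q_1
k=0  a_k=20  p_k/q_k = 20/1
k=1  a_k=1  p_k/q_k = 21/1
→ (21, 1).  Check: 21²=441, 440·1²=440, difference 1.

21 1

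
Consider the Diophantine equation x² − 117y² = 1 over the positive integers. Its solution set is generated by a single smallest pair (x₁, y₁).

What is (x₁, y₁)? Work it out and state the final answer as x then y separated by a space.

649 60

d=117: √d = [10; 1,4,2,4,1,20] (ℓ=6, even), read p_5/q_5
step 0: (10, 1)  from 10·(1,0) + (0,1)
step 1: (11, 1)  from 1·(10,1) + (1,0)
…
step 3: (119, 11)  from 2·(54,5) + (11,1)
step 4: (530, 49)  from 4·(119,11) + (54,5)
step 5: (649, 60)  from 1·(530,49) + (119,11)
fundamental: x₁=649, y₁=60  (since 421201 − 117·3600 = 1)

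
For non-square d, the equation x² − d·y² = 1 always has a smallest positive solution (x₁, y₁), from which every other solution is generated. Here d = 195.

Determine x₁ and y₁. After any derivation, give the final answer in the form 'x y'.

√195 = [13; 1,26, …], period ℓ=2 (even) → k=1
k=0  a_k=13  p_k/q_k = 13/1
k=1  a_k=1  p_k/q_k = 14/1
(x₁, y₁) = (14, 1);  14² − 195·1² = 1 ✓

14 1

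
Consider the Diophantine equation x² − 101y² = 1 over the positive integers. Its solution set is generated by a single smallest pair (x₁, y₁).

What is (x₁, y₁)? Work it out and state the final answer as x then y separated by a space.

√101 → a₀=10, period (20); ℓ=1 odd so k=1
step 0: (10, 1)  from 10·(1,0) + (0,1)
step 1: (201, 20)  from 20·(10,1) + (1,0)
(x₁, y₁) = (201, 20);  201² − 101·20² = 1 ✓

201 20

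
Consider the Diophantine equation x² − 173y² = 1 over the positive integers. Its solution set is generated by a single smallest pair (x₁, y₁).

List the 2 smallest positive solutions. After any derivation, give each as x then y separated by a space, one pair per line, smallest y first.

[13; 6,1,1,6,26] for √173; ℓ=5 ⇒ convergent index 9
step 0: (13, 1)  from 13·(1,0) + (0,1)
step 1: (79, 6)  from 6·(13,1) + (1,0)
step 2: (92, 7)  from 1·(79,6) + (13,1)
step 3: (171, 13)  from 1·(92,7) + (79,6)
…
step 5: (29239, 2223)  from 26·(1118,85) + (171,13)
step 6: (176552, 13423)  from 6·(29239,2223) + (1118,85)
step 7: (205791, 15646)  from 1·(176552,13423) + (29239,2223)
step 8: (382343, 29069)  from 1·(205791,15646) + (176552,13423)
step 9: (2499849, 190060)  from 6·(382343,29069) + (205791,15646)
fundamental: x₁=2499849, y₁=190060  (since 6249245022801 − 173·36122803600 = 1)
n=2: (2499849,190060)∘(2499849,190060) = (2499849·2499849+173·190060·190060, 2499849·190060+190060·2499849) = (12498490045601,950242601880)

2499849 190060
12498490045601 950242601880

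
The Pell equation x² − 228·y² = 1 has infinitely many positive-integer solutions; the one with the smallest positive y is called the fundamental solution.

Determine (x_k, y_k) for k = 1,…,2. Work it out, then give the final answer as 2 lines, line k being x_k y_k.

√228 → a₀=15, period (10,30); ℓ=2 even so k=1
i=0: a=15 ⇒ p=15, q=1
i=1: a=10 ⇒ p=151, q=10
→ (151, 10).  Check: 151²=22801, 228·10²=22800, difference 1.
(x_2, y_2) = (151·151 + 228·10·10, 151·10 + 10·151) = (45601, 3020)

151 10
45601 3020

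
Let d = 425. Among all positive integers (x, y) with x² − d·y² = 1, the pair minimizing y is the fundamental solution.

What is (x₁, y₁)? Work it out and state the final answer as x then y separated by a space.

√425 → a₀=20, period (1,1,1,1,1,1,40); ℓ=7 odd so k=13
a_0=20:  p_0=20·1+0=20,  q_0=20·0+1=1
…
a_2=1:  p_2=1·21+20=41,  q_2=1·1+1=2
…
a_4=1:  p_4=1·62+41=103,  q_4=1·3+2=5
a_5=1:  p_5=1·103+62=165,  q_5=1·5+3=8
…
a_7=40:  p_7=40·268+165=10885,  q_7=40·13+8=528
a_8=1:  p_8=1·10885+268=11153,  q_8=1·528+13=541
a_9=1:  p_9=1·11153+10885=22038,  q_9=1·541+528=1069
…
a_11=1:  p_11=1·33191+22038=55229,  q_11=1·1610+1069=2679
a_12=1:  p_12=1·55229+33191=88420,  q_12=1·2679+1610=4289
a_13=1:  p_13=1·88420+55229=143649,  q_13=1·4289+2679=6968
(x₁, y₁) = (143649, 6968);  143649² − 425·6968² = 1 ✓

143649 6968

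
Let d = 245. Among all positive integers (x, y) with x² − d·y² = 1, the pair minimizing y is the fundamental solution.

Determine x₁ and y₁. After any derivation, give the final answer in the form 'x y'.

51841 3312

[15; 1,1,1,7,6,7,1,1,1,30] for √245; ℓ=10 ⇒ convergent index 9
k=0  a_k=15  p_k/q_k = 15/1
…
k=2  a_k=1  p_k/q_k = 31/2
k=3  a_k=1  p_k/q_k = 47/3
k=4  a_k=7  p_k/q_k = 360/23
k=5  a_k=6  p_k/q_k = 2207/141
k=6  a_k=7  p_k/q_k = 15809/1010
k=7  a_k=1  p_k/q_k = 18016/1151
k=8  a_k=1  p_k/q_k = 33825/2161
k=9  a_k=1  p_k/q_k = 51841/3312
(x₁, y₁) = (51841, 3312);  51841² − 245·3312² = 1 ✓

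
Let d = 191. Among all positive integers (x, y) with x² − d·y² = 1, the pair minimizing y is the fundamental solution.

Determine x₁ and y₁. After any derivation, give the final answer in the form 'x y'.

8994000 650783

[13; 1,4,1,1,3,…,4,1,26] for √191; ℓ=16 ⇒ convergent index 15
step 0: (13, 1)  from 13·(1,0) + (0,1)
step 1: (14, 1)  from 1·(13,1) + (1,0)
step 2: (69, 5)  from 4·(14,1) + (13,1)
step 3: (83, 6)  from 1·(69,5) + (14,1)
step 4: (152, 11)  from 1·(83,6) + (69,5)
step 5: (539, 39)  from 3·(152,11) + (83,6)
step 6: (1230, 89)  from 2·(539,39) + (152,11)
…
step 8: (40217, 2910)  from 13·(2999,217) + (1230,89)
step 9: (83433, 6037)  from 2·(40217,2910) + (2999,217)
…
step 11: (704682, 50989)  from 3·(207083,14984) + (83433,6037)
step 12: (911765, 65973)  from 1·(704682,50989) + (207083,14984)
…
step 14: (7377553, 533821)  from 4·(1616447,116962) + (911765,65973)
step 15: (8994000, 650783)  from 1·(7377553,533821) + (1616447,116962)
fundamental: x₁=8994000, y₁=650783  (since 80892036000000 − 191·423518513089 = 1)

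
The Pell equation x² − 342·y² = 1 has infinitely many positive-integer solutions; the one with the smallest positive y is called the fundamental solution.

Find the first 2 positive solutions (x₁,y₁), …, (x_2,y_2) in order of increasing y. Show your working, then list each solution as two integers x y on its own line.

37 2
2737 148

√342 = [18; 2,36, …], period ℓ=2 (even) → k=1
k=0  a_k=18  p_k/q_k = 18/1
k=1  a_k=2  p_k/q_k = 37/2
(x₁, y₁) = (37, 2);  37² − 342·2² = 1 ✓
k=2:  x_2 = 37·37+342·2·2 = 2737,  y_2 = 37·2+2·37 = 148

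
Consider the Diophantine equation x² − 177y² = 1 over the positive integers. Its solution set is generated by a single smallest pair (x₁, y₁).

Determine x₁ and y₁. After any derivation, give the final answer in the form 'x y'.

62423 4692

d=177: √d = [13; 3,3,2,8,2,3,3,26] (ℓ=8, even), read p_7/q_7
k=0  a_k=13  p_k/q_k = 13/1
…
k=4  a_k=8  p_k/q_k = 2581/194
…
k=6  a_k=3  p_k/q_k = 18985/1427
k=7  a_k=3  p_k/q_k = 62423/4692
→ (62423, 4692).  Check: 62423²=3896630929, 177·4692²=3896630928, difference 1.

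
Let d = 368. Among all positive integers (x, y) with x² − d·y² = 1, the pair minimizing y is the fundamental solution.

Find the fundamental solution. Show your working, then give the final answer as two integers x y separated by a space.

1151 60

d=368: √d = [19; 5,2,5,38] (ℓ=4, even), read p_3/q_3
a_0=19:  p_0=19·1+0=19,  q_0=19·0+1=1
a_1=5:  p_1=5·19+1=96,  q_1=5·1+0=5
a_2=2:  p_2=2·96+19=211,  q_2=2·5+1=11
a_3=5:  p_3=5·211+96=1151,  q_3=5·11+5=60
fundamental: x₁=1151, y₁=60  (since 1324801 − 368·3600 = 1)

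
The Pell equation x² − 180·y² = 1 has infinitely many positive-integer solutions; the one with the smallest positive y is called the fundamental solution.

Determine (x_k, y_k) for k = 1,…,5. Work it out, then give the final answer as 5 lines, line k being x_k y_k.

161 12
51841 3864
16692641 1244196
5374978561 400627248
1730726404001 129000729660

√180 = [13; 2,2,2,26, …], period ℓ=4 (even) → k=3
step 0: (13, 1)  from 13·(1,0) + (0,1)
step 1: (27, 2)  from 2·(13,1) + (1,0)
step 2: (67, 5)  from 2·(27,2) + (13,1)
step 3: (161, 12)  from 2·(67,5) + (27,2)
→ (161, 12).  Check: 161²=25921, 180·12²=25920, difference 1.
k=2:  x_2 = 161·161+180·12·12 = 51841,  y_2 = 161·12+12·161 = 3864
k=3:  x_3 = 161·51841+180·12·3864 = 16692641,  y_3 = 161·3864+12·51841 = 1244196
k=4:  x_4 = 161·16692641+180·12·1244196 = 5374978561,  y_4 = 161·1244196+12·16692641 = 400627248
k=5:  x_5 = 161·5374978561+180·12·400627248 = 1730726404001,  y_5 = 161·400627248+12·5374978561 = 129000729660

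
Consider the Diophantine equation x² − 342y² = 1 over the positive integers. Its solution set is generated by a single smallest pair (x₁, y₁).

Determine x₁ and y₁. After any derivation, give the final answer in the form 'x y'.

37 2

√342 → a₀=18, period (2,36); ℓ=2 even so k=1
a_0=18:  p_0=18·1+0=18,  q_0=18·0+1=1
a_1=2:  p_1=2·18+1=37,  q_1=2·1+0=2
(x₁, y₁) = (37, 2);  37² − 342·2² = 1 ✓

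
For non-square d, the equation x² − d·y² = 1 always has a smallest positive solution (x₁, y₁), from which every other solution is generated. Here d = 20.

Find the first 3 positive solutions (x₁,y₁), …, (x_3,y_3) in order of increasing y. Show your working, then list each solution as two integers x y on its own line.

9 2
161 36
2889 646

[4; 2,8] for √20; ℓ=2 ⇒ convergent index 1
k=0  a_k=4  p_k/q_k = 4/1
k=1  a_k=2  p_k/q_k = 9/2
fundamental: x₁=9, y₁=2  (since 81 − 20·4 = 1)
(x_2, y_2) = (9·9 + 20·2·2, 9·2 + 2·9) = (161, 36)
(x_3, y_3) = (9·161 + 20·2·36, 9·36 + 2·161) = (2889, 646)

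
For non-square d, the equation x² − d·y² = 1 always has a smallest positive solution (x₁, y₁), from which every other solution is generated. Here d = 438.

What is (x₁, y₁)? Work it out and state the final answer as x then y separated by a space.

293 14

d=438: √d = [20; 1,12,1,40] (ℓ=4, even), read p_3/q_3
k=0  a_k=20  p_k/q_k = 20/1
k=1  a_k=1  p_k/q_k = 21/1
k=2  a_k=12  p_k/q_k = 272/13
k=3  a_k=1  p_k/q_k = 293/14
→ (293, 14).  Check: 293²=85849, 438·14²=85848, difference 1.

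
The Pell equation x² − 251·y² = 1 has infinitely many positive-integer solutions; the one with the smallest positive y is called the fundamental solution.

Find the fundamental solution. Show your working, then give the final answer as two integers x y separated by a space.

3674890 231957

√251 = [15; 1,5,2,1,2,…,5,1,30, …], period ℓ=14 (even) → k=13
i=0: a=15 ⇒ p=15, q=1
…
i=2: a=5 ⇒ p=95, q=6
…
i=4: a=1 ⇒ p=301, q=19
i=5: a=2 ⇒ p=808, q=51
i=6: a=2 ⇒ p=1917, q=121
…
i=10: a=1 ⇒ p=212692, q=13425
i=11: a=2 ⇒ p=577033, q=36422
i=12: a=5 ⇒ p=3097857, q=195535
i=13: a=1 ⇒ p=3674890, q=231957
(x₁, y₁) = (3674890, 231957);  3674890² − 251·231957² = 1 ✓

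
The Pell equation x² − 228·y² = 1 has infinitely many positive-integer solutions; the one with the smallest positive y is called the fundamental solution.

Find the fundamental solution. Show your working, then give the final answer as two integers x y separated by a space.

√228 → a₀=15, period (10,30); ℓ=2 even so k=1
i=0: a=15 ⇒ p=15, q=1
i=1: a=10 ⇒ p=151, q=10
→ (151, 10).  Check: 151²=22801, 228·10²=22800, difference 1.

151 10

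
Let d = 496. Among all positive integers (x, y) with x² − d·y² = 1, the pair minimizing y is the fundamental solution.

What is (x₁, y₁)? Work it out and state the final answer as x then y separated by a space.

4620799 207480

√496 = [22; 3,1,2,4,1,…,1,3,44, …], period ℓ=16 (even) → k=15
k=0  a_k=22  p_k/q_k = 22/1
…
k=2  a_k=1  p_k/q_k = 89/4
k=3  a_k=2  p_k/q_k = 245/11
k=4  a_k=4  p_k/q_k = 1069/48
…
k=6  a_k=1  p_k/q_k = 2383/107
k=7  a_k=2  p_k/q_k = 6080/273
k=8  a_k=2  p_k/q_k = 14543/653
k=9  a_k=2  p_k/q_k = 35166/1579
…
k=11  a_k=1  p_k/q_k = 84875/3811
k=12  a_k=4  p_k/q_k = 389209/17476
k=13  a_k=2  p_k/q_k = 863293/38763
k=14  a_k=1  p_k/q_k = 1252502/56239
k=15  a_k=3  p_k/q_k = 4620799/207480
(x₁, y₁) = (4620799, 207480);  4620799² − 496·207480² = 1 ✓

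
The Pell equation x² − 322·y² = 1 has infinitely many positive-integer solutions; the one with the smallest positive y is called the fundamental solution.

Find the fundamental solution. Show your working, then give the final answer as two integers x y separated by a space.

323 18

√322 = [17; 1,16,1,34, …], period ℓ=4 (even) → k=3
step 0: (17, 1)  from 17·(1,0) + (0,1)
…
step 2: (305, 17)  from 16·(18,1) + (17,1)
step 3: (323, 18)  from 1·(305,17) + (18,1)
fundamental: x₁=323, y₁=18  (since 104329 − 322·324 = 1)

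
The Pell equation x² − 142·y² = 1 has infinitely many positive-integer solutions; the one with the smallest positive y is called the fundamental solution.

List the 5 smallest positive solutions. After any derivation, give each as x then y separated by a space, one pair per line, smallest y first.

d=142: √d = [11; 1,10,1,22] (ℓ=4, even), read p_3/q_3
a_0=11:  p_0=11·1+0=11,  q_0=11·0+1=1
a_1=1:  p_1=1·11+1=12,  q_1=1·1+0=1
a_2=10:  p_2=10·12+11=131,  q_2=10·1+1=11
a_3=1:  p_3=1·131+12=143,  q_3=1·11+1=12
fundamental: x₁=143, y₁=12  (since 20449 − 142·144 = 1)
k=2:  x_2 = 143·143+142·12·12 = 40897,  y_2 = 143·12+12·143 = 3432
k=3:  x_3 = 143·40897+142·12·3432 = 11696399,  y_3 = 143·3432+12·40897 = 981540
k=4:  x_4 = 143·11696399+142·12·981540 = 3345129217,  y_4 = 143·981540+12·11696399 = 280717008
k=5:  x_5 = 143·3345129217+142·12·280717008 = 956695259663,  y_5 = 143·280717008+12·3345129217 = 80284082748

143 12
40897 3432
11696399 981540
3345129217 280717008
956695259663 80284082748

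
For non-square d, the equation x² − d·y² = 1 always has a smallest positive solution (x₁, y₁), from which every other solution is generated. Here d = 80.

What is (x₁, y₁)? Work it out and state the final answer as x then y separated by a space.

√80 → a₀=8, period (1,16); ℓ=2 even so k=1
i=0: a=8 ⇒ p=8, q=1
i=1: a=1 ⇒ p=9, q=1
(x₁, y₁) = (9, 1);  9² − 80·1² = 1 ✓

9 1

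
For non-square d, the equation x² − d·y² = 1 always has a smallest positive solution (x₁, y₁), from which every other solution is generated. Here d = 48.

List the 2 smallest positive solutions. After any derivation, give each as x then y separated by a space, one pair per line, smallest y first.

7 1
97 14

d=48: √d = [6; 1,12] (ℓ=2, even), read p_1/q_1
a_0=6:  p_0=6·1+0=6,  q_0=6·0+1=1
a_1=1:  p_1=1·6+1=7,  q_1=1·1+0=1
(x₁, y₁) = (7, 1);  7² − 48·1² = 1 ✓
k=2:  x_2 = 7·7+48·1·1 = 97,  y_2 = 7·1+1·7 = 14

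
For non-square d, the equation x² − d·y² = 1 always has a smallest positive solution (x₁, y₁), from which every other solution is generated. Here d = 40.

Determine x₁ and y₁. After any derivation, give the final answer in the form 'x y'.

[6; 3,12] for √40; ℓ=2 ⇒ convergent index 1
step 0: (6, 1)  from 6·(1,0) + (0,1)
step 1: (19, 3)  from 3·(6,1) + (1,0)
(x₁, y₁) = (19, 3);  19² − 40·3² = 1 ✓

19 3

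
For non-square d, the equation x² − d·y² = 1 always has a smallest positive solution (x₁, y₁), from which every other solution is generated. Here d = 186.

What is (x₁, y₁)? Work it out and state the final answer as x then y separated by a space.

√186 → a₀=13, period (1,1,1,3,4,3,1,1,1,26); ℓ=10 even so k=9
step 0: (13, 1)  from 13·(1,0) + (0,1)
step 1: (14, 1)  from 1·(13,1) + (1,0)
step 2: (27, 2)  from 1·(14,1) + (13,1)
step 3: (41, 3)  from 1·(27,2) + (14,1)
step 4: (150, 11)  from 3·(41,3) + (27,2)
step 5: (641, 47)  from 4·(150,11) + (41,3)
…
step 8: (4787, 351)  from 1·(2714,199) + (2073,152)
step 9: (7501, 550)  from 1·(4787,351) + (2714,199)
→ (7501, 550).  Check: 7501²=56265001, 186·550²=56265000, difference 1.

7501 550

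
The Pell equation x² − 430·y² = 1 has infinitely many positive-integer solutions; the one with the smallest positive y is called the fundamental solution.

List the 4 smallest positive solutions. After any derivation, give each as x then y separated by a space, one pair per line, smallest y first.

2862251 138030
16384961574001 790153011060
93795745300289010251 4523232492118854090
536933931562978654798296001 25893253447598574322902120

√430 = [20; 1,2,1,3,1,…,2,1,40, …], period ℓ=14 (even) → k=13
i=0: a=20 ⇒ p=20, q=1
i=1: a=1 ⇒ p=21, q=1
…
i=3: a=1 ⇒ p=83, q=4
i=4: a=3 ⇒ p=311, q=15
i=5: a=1 ⇒ p=394, q=19
i=6: a=6 ⇒ p=2675, q=129
i=7: a=8 ⇒ p=21794, q=1051
i=8: a=6 ⇒ p=133439, q=6435
i=9: a=1 ⇒ p=155233, q=7486
…
i=12: a=2 ⇒ p=2107880, q=101651
i=13: a=1 ⇒ p=2862251, q=138030
fundamental: x₁=2862251, y₁=138030  (since 8192480787001 − 430·19052280900 = 1)
n=2: (2862251,138030)∘(2862251,138030) = (2862251·2862251+430·138030·138030, 2862251·138030+138030·2862251) = (16384961574001,790153011060)
n=3: (16384961574001,790153011060)∘(2862251,138030) = (2862251·16384961574001+430·138030·790153011060, 2862251·790153011060+138030·16384961574001) = (93795745300289010251,4523232492118854090)
n=4: (93795745300289010251,4523232492118854090)∘(2862251,138030) = (2862251·93795745300289010251+430·138030·4523232492118854090, 2862251·4523232492118854090+138030·93795745300289010251) = (536933931562978654798296001,25893253447598574322902120)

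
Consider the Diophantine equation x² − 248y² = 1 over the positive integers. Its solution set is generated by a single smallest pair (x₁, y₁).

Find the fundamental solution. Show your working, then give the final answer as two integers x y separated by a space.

63 4

[15; 1,2,1,30] for √248; ℓ=4 ⇒ convergent index 3
step 0: (15, 1)  from 15·(1,0) + (0,1)
step 1: (16, 1)  from 1·(15,1) + (1,0)
step 2: (47, 3)  from 2·(16,1) + (15,1)
step 3: (63, 4)  from 1·(47,3) + (16,1)
fundamental: x₁=63, y₁=4  (since 3969 − 248·16 = 1)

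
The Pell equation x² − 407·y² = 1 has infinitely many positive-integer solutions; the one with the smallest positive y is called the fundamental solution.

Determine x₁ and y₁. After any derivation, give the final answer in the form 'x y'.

2663 132

√407 = [20; 5,1,2,1,5,40, …], period ℓ=6 (even) → k=5
a_0=20:  p_0=20·1+0=20,  q_0=20·0+1=1
a_1=5:  p_1=5·20+1=101,  q_1=5·1+0=5
a_2=1:  p_2=1·101+20=121,  q_2=1·5+1=6
…
a_4=1:  p_4=1·343+121=464,  q_4=1·17+6=23
a_5=5:  p_5=5·464+343=2663,  q_5=5·23+17=132
fundamental: x₁=2663, y₁=132  (since 7091569 − 407·17424 = 1)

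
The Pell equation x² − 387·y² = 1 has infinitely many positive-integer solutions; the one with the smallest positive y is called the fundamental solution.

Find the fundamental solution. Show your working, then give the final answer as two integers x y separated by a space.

√387 → a₀=19, period (1,2,19,2,1,38); ℓ=6 even so k=5
k=0  a_k=19  p_k/q_k = 19/1
k=1  a_k=1  p_k/q_k = 20/1
…
k=3  a_k=19  p_k/q_k = 1141/58
k=4  a_k=2  p_k/q_k = 2341/119
k=5  a_k=1  p_k/q_k = 3482/177
→ (3482, 177).  Check: 3482²=12124324, 387·177²=12124323, difference 1.

3482 177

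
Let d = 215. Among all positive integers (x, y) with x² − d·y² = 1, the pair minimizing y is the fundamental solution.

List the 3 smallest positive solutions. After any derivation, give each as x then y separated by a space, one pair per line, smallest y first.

√215 → a₀=14, period (1,1,1,28); ℓ=4 even so k=3
k=0  a_k=14  p_k/q_k = 14/1
k=1  a_k=1  p_k/q_k = 15/1
k=2  a_k=1  p_k/q_k = 29/2
k=3  a_k=1  p_k/q_k = 44/3
fundamental: x₁=44, y₁=3  (since 1936 − 215·9 = 1)
(44+3√215)^2 = 3871 + 264√215
(44+3√215)^3 = 340604 + 23229√215

44 3
3871 264
340604 23229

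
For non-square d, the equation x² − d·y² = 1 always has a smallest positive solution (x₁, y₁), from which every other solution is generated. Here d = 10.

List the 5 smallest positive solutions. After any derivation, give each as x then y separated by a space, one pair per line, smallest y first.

[3; 6] for √10; ℓ=1 ⇒ convergent index 1
step 0: (3, 1)  from 3·(1,0) + (0,1)
step 1: (19, 6)  from 6·(3,1) + (1,0)
→ (19, 6).  Check: 19²=361, 10·6²=360, difference 1.
k=2:  x_2 = 19·19+10·6·6 = 721,  y_2 = 19·6+6·19 = 228
k=3:  x_3 = 19·721+10·6·228 = 27379,  y_3 = 19·228+6·721 = 8658
k=4:  x_4 = 19·27379+10·6·8658 = 1039681,  y_4 = 19·8658+6·27379 = 328776
k=5:  x_5 = 19·1039681+10·6·328776 = 39480499,  y_5 = 19·328776+6·1039681 = 12484830

19 6
721 228
27379 8658
1039681 328776
39480499 12484830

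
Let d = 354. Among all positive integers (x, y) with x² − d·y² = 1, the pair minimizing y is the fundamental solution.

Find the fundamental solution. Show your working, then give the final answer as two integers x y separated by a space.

258065 13716

√354 = [18; 1,4,2,2,18,2,2,4,1,36, …], period ℓ=10 (even) → k=9
i=0: a=18 ⇒ p=18, q=1
i=1: a=1 ⇒ p=19, q=1
i=2: a=4 ⇒ p=94, q=5
…
i=4: a=2 ⇒ p=508, q=27
…
i=6: a=2 ⇒ p=19210, q=1021
…
i=8: a=4 ⇒ p=210294, q=11177
i=9: a=1 ⇒ p=258065, q=13716
→ (258065, 13716).  Check: 258065²=66597544225, 354·13716²=66597544224, difference 1.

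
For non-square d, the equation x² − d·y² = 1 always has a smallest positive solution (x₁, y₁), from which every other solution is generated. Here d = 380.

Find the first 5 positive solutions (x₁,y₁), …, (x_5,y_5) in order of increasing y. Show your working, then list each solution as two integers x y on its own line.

39 2
3041 156
237159 12166
18495361 948792
1442400999 73993610

√380 → a₀=19, period (2,38); ℓ=2 even so k=1
i=0: a=19 ⇒ p=19, q=1
i=1: a=2 ⇒ p=39, q=2
→ (39, 2).  Check: 39²=1521, 380·2²=1520, difference 1.
(x_2, y_2) = (39·39 + 380·2·2, 39·2 + 2·39) = (3041, 156)
(x_3, y_3) = (39·3041 + 380·2·156, 39·156 + 2·3041) = (237159, 12166)
(x_4, y_4) = (39·237159 + 380·2·12166, 39·12166 + 2·237159) = (18495361, 948792)
(x_5, y_5) = (39·18495361 + 380·2·948792, 39·948792 + 2·18495361) = (1442400999, 73993610)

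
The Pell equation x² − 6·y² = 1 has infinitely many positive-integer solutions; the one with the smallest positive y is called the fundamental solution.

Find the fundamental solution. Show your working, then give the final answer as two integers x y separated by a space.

√6 = [2; 2,4, …], period ℓ=2 (even) → k=1
i=0: a=2 ⇒ p=2, q=1
i=1: a=2 ⇒ p=5, q=2
→ (5, 2).  Check: 5²=25, 6·2²=24, difference 1.

5 2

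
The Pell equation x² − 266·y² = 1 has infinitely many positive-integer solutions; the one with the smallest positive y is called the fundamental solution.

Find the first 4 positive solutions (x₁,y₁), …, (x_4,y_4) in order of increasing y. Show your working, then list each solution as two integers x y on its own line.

√266 → a₀=16, period (3,4,3,32); ℓ=4 even so k=3
i=0: a=16 ⇒ p=16, q=1
…
i=2: a=4 ⇒ p=212, q=13
i=3: a=3 ⇒ p=685, q=42
→ (685, 42).  Check: 685²=469225, 266·42²=469224, difference 1.
n=2: (685,42)∘(685,42) = (685·685+266·42·42, 685·42+42·685) = (938449,57540)
n=3: (938449,57540)∘(685,42) = (685·938449+266·42·57540, 685·57540+42·938449) = (1285674445,78829758)
n=4: (1285674445,78829758)∘(685,42) = (685·1285674445+266·42·78829758, 685·78829758+42·1285674445) = (1761373051201,107996710920)

685 42
938449 57540
1285674445 78829758
1761373051201 107996710920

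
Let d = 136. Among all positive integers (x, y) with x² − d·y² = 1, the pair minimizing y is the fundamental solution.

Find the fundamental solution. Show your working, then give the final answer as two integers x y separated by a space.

35 3

d=136: √d = [11; 1,1,1,22] (ℓ=4, even), read p_3/q_3
step 0: (11, 1)  from 11·(1,0) + (0,1)
step 1: (12, 1)  from 1·(11,1) + (1,0)
step 2: (23, 2)  from 1·(12,1) + (11,1)
step 3: (35, 3)  from 1·(23,2) + (12,1)
→ (35, 3).  Check: 35²=1225, 136·3²=1224, difference 1.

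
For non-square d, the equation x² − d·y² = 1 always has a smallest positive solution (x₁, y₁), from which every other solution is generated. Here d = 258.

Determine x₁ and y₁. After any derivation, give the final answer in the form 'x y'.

d=258: √d = [16; 16,32] (ℓ=2, even), read p_1/q_1
k=0  a_k=16  p_k/q_k = 16/1
k=1  a_k=16  p_k/q_k = 257/16
fundamental: x₁=257, y₁=16  (since 66049 − 258·256 = 1)

257 16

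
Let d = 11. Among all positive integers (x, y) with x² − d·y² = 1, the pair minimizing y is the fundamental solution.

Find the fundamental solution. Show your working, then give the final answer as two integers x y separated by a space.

[3; 3,6] for √11; ℓ=2 ⇒ convergent index 1
k=0  a_k=3  p_k/q_k = 3/1
k=1  a_k=3  p_k/q_k = 10/3
→ (10, 3).  Check: 10²=100, 11·3²=99, difference 1.

10 3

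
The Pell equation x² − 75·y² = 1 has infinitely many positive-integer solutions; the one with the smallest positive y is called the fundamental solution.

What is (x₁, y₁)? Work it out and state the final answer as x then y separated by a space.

√75 = [8; 1,1,1,16, …], period ℓ=4 (even) → k=3
step 0: (8, 1)  from 8·(1,0) + (0,1)
…
step 2: (17, 2)  from 1·(9,1) + (8,1)
step 3: (26, 3)  from 1·(17,2) + (9,1)
→ (26, 3).  Check: 26²=676, 75·3²=675, difference 1.

26 3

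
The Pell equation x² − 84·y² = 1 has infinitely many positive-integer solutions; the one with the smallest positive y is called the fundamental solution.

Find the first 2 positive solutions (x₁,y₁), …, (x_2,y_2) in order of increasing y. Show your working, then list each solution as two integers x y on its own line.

d=84: √d = [9; 6,18] (ℓ=2, even), read p_1/q_1
a_0=9:  p_0=9·1+0=9,  q_0=9·0+1=1
a_1=6:  p_1=6·9+1=55,  q_1=6·1+0=6
fundamental: x₁=55, y₁=6  (since 3025 − 84·36 = 1)
(x_2, y_2) = (55·55 + 84·6·6, 55·6 + 6·55) = (6049, 660)

55 6
6049 660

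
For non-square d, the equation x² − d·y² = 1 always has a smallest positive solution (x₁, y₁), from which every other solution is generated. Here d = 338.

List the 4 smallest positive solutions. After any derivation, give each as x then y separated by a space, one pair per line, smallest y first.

√338 = [18; 2,1,1,2,36, …], period ℓ=5 (odd) → k=9
step 0: (18, 1)  from 18·(1,0) + (0,1)
…
step 4: (239, 13)  from 2·(92,5) + (55,3)
…
step 7: (26327, 1432)  from 1·(17631,959) + (8696,473)
step 8: (43958, 2391)  from 1·(26327,1432) + (17631,959)
step 9: (114243, 6214)  from 2·(43958,2391) + (26327,1432)
(x₁, y₁) = (114243, 6214);  114243² − 338·6214² = 1 ✓
k=2:  x_2 = 114243·114243+338·6214·6214 = 26102926097,  y_2 = 114243·6214+6214·114243 = 1419812004
k=3:  x_3 = 114243·26102926097+338·6214·1419812004 = 5964153172084899,  y_3 = 114243·1419812004+6214·26102926097 = 324407165539730
k=4:  x_4 = 114243·5964153172084899+338·6214·324407165539730 = 1362725501650887306817,  y_4 = 114243·324407165539730+6214·5964153172084899 = 74122495624090936776

114243 6214
26102926097 1419812004
5964153172084899 324407165539730
1362725501650887306817 74122495624090936776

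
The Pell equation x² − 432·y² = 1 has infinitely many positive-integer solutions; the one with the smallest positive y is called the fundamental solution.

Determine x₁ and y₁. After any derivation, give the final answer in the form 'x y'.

d=432: √d = [20; 1,3,1,1,1,3,1,40] (ℓ=8, even), read p_7/q_7
k=0  a_k=20  p_k/q_k = 20/1
…
k=3  a_k=1  p_k/q_k = 104/5
…
k=6  a_k=3  p_k/q_k = 1060/51
k=7  a_k=1  p_k/q_k = 1351/65
fundamental: x₁=1351, y₁=65  (since 1825201 − 432·4225 = 1)

1351 65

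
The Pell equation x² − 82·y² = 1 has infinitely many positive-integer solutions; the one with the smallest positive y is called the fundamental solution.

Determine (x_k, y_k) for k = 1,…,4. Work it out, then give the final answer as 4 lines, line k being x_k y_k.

d=82: √d = [9; 18] (ℓ=1, odd), read p_1/q_1
i=0: a=9 ⇒ p=9, q=1
i=1: a=18 ⇒ p=163, q=18
→ (163, 18).  Check: 163²=26569, 82·18²=26568, difference 1.
k=2:  x_2 = 163·163+82·18·18 = 53137,  y_2 = 163·18+18·163 = 5868
k=3:  x_3 = 163·53137+82·18·5868 = 17322499,  y_3 = 163·5868+18·53137 = 1912950
k=4:  x_4 = 163·17322499+82·18·1912950 = 5647081537,  y_4 = 163·1912950+18·17322499 = 623615832

163 18
53137 5868
17322499 1912950
5647081537 623615832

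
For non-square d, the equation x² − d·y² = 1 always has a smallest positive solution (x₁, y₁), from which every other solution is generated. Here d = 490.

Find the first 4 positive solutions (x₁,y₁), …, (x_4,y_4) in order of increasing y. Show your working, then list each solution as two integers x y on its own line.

√490 → a₀=22, period (7,2,1,4,4,4,1,2,7,44); ℓ=10 even so k=9
step 0: (22, 1)  from 22·(1,0) + (0,1)
step 1: (155, 7)  from 7·(22,1) + (1,0)
step 2: (332, 15)  from 2·(155,7) + (22,1)
…
step 5: (9607, 434)  from 4·(2280,103) + (487,22)
…
step 8: (141338, 6385)  from 2·(50315,2273) + (40708,1839)
step 9: (1039681, 46968)  from 7·(141338,6385) + (50315,2273)
→ (1039681, 46968).  Check: 1039681²=1080936581761, 490·46968²=1080936581760, difference 1.
(1039681+46968√490)^2 = 2161873163521 + 97663474416√490
(1039681+46968√490)^3 = 4495316905044313921 + 203077717488555624√490
(1039681+46968√490)^4 = 9347391150304592810234881 + 422272088792340335957472√490

1039681 46968
2161873163521 97663474416
4495316905044313921 203077717488555624
9347391150304592810234881 422272088792340335957472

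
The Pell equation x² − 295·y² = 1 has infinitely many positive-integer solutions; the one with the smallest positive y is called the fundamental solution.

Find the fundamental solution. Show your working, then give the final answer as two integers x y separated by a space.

2024999 117900

[17; 5,1,2,3,2,6,2,3,2,1,5,34] for √295; ℓ=12 ⇒ convergent index 11
k=0  a_k=17  p_k/q_k = 17/1
…
k=6  a_k=6  p_k/q_k = 14479/843
k=7  a_k=2  p_k/q_k = 31208/1817
…
k=10  a_k=1  p_k/q_k = 355517/20699
k=11  a_k=5  p_k/q_k = 2024999/117900
→ (2024999, 117900).  Check: 2024999²=4100620950001, 295·117900²=4100620950000, difference 1.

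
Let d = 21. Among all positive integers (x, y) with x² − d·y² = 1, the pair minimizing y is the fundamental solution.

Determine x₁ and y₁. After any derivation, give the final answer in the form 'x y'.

[4; 1,1,2,1,1,8] for √21; ℓ=6 ⇒ convergent index 5
a_0=4:  p_0=4·1+0=4,  q_0=4·0+1=1
a_1=1:  p_1=1·4+1=5,  q_1=1·1+0=1
…
a_4=1:  p_4=1·23+9=32,  q_4=1·5+2=7
a_5=1:  p_5=1·32+23=55,  q_5=1·7+5=12
(x₁, y₁) = (55, 12);  55² − 21·12² = 1 ✓

55 12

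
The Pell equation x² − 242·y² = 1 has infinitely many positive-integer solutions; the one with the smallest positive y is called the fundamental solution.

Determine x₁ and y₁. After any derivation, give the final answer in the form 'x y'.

19601 1260

√242 → a₀=15, period (1,1,3,1,14,1,3,1,1,30); ℓ=10 even so k=9
step 0: (15, 1)  from 15·(1,0) + (0,1)
…
step 2: (31, 2)  from 1·(16,1) + (15,1)
step 3: (109, 7)  from 3·(31,2) + (16,1)
step 4: (140, 9)  from 1·(109,7) + (31,2)
step 5: (2069, 133)  from 14·(140,9) + (109,7)
…
step 7: (8696, 559)  from 3·(2209,142) + (2069,133)
step 8: (10905, 701)  from 1·(8696,559) + (2209,142)
step 9: (19601, 1260)  from 1·(10905,701) + (8696,559)
→ (19601, 1260).  Check: 19601²=384199201, 242·1260²=384199200, difference 1.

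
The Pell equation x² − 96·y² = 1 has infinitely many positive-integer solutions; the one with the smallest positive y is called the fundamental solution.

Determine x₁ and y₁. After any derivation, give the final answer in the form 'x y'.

49 5

√96 → a₀=9, period (1,3,1,18); ℓ=4 even so k=3
step 0: (9, 1)  from 9·(1,0) + (0,1)
…
step 2: (39, 4)  from 3·(10,1) + (9,1)
step 3: (49, 5)  from 1·(39,4) + (10,1)
(x₁, y₁) = (49, 5);  49² − 96·5² = 1 ✓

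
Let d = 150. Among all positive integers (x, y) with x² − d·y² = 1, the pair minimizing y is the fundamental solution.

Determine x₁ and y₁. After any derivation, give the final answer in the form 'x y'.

√150 = [12; 4,24, …], period ℓ=2 (even) → k=1
a_0=12:  p_0=12·1+0=12,  q_0=12·0+1=1
a_1=4:  p_1=4·12+1=49,  q_1=4·1+0=4
(x₁, y₁) = (49, 4);  49² − 150·4² = 1 ✓

49 4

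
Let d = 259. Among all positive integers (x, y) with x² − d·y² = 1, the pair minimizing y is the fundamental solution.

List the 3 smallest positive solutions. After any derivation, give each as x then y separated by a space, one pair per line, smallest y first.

[16; 10,1,2,3,4,3,2,1,10,32] for √259; ℓ=10 ⇒ convergent index 9
a_0=16:  p_0=16·1+0=16,  q_0=16·0+1=1
…
a_3=2:  p_3=2·177+161=515,  q_3=2·11+10=32
…
a_5=4:  p_5=4·1722+515=7403,  q_5=4·107+32=460
a_6=3:  p_6=3·7403+1722=23931,  q_6=3·460+107=1487
…
a_8=1:  p_8=1·55265+23931=79196,  q_8=1·3434+1487=4921
a_9=10:  p_9=10·79196+55265=847225,  q_9=10·4921+3434=52644
→ (847225, 52644).  Check: 847225²=717790200625, 259·52644²=717790200624, difference 1.
k=2:  x_2 = 847225·847225+259·52644·52644 = 1435580401249,  y_2 = 847225·52644+52644·847225 = 89202625800
k=3:  x_3 = 847225·1435580401249+259·52644·89202625800 = 2432519210895520825,  y_3 = 847225·89202625800+52644·1435580401249 = 151149389286757356

847225 52644
1435580401249 89202625800
2432519210895520825 151149389286757356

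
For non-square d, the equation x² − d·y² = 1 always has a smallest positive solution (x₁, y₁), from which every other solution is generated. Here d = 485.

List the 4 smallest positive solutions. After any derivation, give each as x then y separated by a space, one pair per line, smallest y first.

√485 → a₀=22, period (44); ℓ=1 odd so k=1
k=0  a_k=22  p_k/q_k = 22/1
k=1  a_k=44  p_k/q_k = 969/44
fundamental: x₁=969, y₁=44  (since 938961 − 485·1936 = 1)
n=2: (969,44)∘(969,44) = (969·969+485·44·44, 969·44+44·969) = (1877921,85272)
n=3: (1877921,85272)∘(969,44) = (969·1877921+485·44·85272, 969·85272+44·1877921) = (3639409929,165257092)
n=4: (3639409929,165257092)∘(969,44) = (969·3639409929+485·44·165257092, 969·165257092+44·3639409929) = (7053174564481,320268159024)

969 44
1877921 85272
3639409929 165257092
7053174564481 320268159024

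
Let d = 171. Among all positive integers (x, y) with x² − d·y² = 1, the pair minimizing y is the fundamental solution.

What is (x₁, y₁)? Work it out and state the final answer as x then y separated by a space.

170 13

[13; 13,26] for √171; ℓ=2 ⇒ convergent index 1
a_0=13:  p_0=13·1+0=13,  q_0=13·0+1=1
a_1=13:  p_1=13·13+1=170,  q_1=13·1+0=13
fundamental: x₁=170, y₁=13  (since 28900 − 171·169 = 1)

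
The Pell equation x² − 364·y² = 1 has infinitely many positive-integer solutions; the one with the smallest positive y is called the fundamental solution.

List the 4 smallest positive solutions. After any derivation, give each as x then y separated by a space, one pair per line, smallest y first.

[19; 12,1,2,3,1,8,1,3,2,1,12,38] for √364; ℓ=12 ⇒ convergent index 11
i=0: a=19 ⇒ p=19, q=1
i=1: a=12 ⇒ p=229, q=12
i=2: a=1 ⇒ p=248, q=13
…
i=7: a=1 ⇒ p=30755, q=1612
…
i=10: a=1 ⇒ p=390371, q=20461
i=11: a=12 ⇒ p=4954951, q=259710
→ (4954951, 259710).  Check: 4954951²=24551539412401, 364·259710²=24551539412400, difference 1.
(x_2, y_2) = (4954951·4954951 + 364·259710·259710, 4954951·259710 + 259710·4954951) = (49103078824801, 2573700648420)
(x_3, y_3) = (4954951·49103078824801 + 364·259710·2573700648420, 4954951·2573700648420 + 259710·49103078824801) = (486606699052048124551, 25505121203178395130)
(x_4, y_4) = (4954951·486606699052048124551 + 364·259710·25505121203178395130, 4954951·25505121203178395130 + 259710·486606699052048124551) = (4822224700149240710505379201, 252753251621617410554928840)

4954951 259710
49103078824801 2573700648420
486606699052048124551 25505121203178395130
4822224700149240710505379201 252753251621617410554928840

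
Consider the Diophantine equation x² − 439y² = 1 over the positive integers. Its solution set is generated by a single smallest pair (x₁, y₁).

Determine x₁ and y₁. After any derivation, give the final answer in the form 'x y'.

√439 = [20; 1,19,1,40, …], period ℓ=4 (even) → k=3
i=0: a=20 ⇒ p=20, q=1
i=1: a=1 ⇒ p=21, q=1
i=2: a=19 ⇒ p=419, q=20
i=3: a=1 ⇒ p=440, q=21
fundamental: x₁=440, y₁=21  (since 193600 − 439·441 = 1)

440 21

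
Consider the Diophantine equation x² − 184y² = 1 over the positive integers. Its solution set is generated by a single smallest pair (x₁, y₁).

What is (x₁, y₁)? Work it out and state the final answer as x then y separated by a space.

24335 1794

√184 = [13; 1,1,3,2,1,2,1,2,3,1,1,26, …], period ℓ=12 (even) → k=11
a_0=13:  p_0=13·1+0=13,  q_0=13·0+1=1
a_1=1:  p_1=1·13+1=14,  q_1=1·1+0=1
a_2=1:  p_2=1·14+13=27,  q_2=1·1+1=2
a_3=3:  p_3=3·27+14=95,  q_3=3·2+1=7
a_4=2:  p_4=2·95+27=217,  q_4=2·7+2=16
a_5=1:  p_5=1·217+95=312,  q_5=1·16+7=23
a_6=2:  p_6=2·312+217=841,  q_6=2·23+16=62
a_7=1:  p_7=1·841+312=1153,  q_7=1·62+23=85
a_8=2:  p_8=2·1153+841=3147,  q_8=2·85+62=232
a_9=3:  p_9=3·3147+1153=10594,  q_9=3·232+85=781
a_10=1:  p_10=1·10594+3147=13741,  q_10=1·781+232=1013
a_11=1:  p_11=1·13741+10594=24335,  q_11=1·1013+781=1794
(x₁, y₁) = (24335, 1794);  24335² − 184·1794² = 1 ✓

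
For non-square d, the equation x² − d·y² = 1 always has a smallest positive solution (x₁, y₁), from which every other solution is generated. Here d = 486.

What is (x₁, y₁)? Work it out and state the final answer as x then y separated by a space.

[22; 22,44] for √486; ℓ=2 ⇒ convergent index 1
i=0: a=22 ⇒ p=22, q=1
i=1: a=22 ⇒ p=485, q=22
→ (485, 22).  Check: 485²=235225, 486·22²=235224, difference 1.

485 22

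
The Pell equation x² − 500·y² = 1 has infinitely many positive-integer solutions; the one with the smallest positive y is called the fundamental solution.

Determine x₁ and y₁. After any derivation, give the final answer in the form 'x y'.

930249 41602

d=500: √d = [22; 2,1,3,2,1,…,1,2,44] (ℓ=14, even), read p_13/q_13
i=0: a=22 ⇒ p=22, q=1
…
i=12: a=1 ⇒ p=335522, q=15005
i=13: a=2 ⇒ p=930249, q=41602
(x₁, y₁) = (930249, 41602);  930249² − 500·41602² = 1 ✓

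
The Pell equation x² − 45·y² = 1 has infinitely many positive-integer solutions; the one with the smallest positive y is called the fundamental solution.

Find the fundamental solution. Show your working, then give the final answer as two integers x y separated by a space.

d=45: √d = [6; 1,2,2,2,1,12] (ℓ=6, even), read p_5/q_5
step 0: (6, 1)  from 6·(1,0) + (0,1)
…
step 3: (47, 7)  from 2·(20,3) + (7,1)
step 4: (114, 17)  from 2·(47,7) + (20,3)
step 5: (161, 24)  from 1·(114,17) + (47,7)
fundamental: x₁=161, y₁=24  (since 25921 − 45·576 = 1)

161 24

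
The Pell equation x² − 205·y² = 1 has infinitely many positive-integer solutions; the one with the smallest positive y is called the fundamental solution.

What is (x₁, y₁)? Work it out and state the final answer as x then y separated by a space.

39689 2772

√205 → a₀=14, period (3,6,1,4,1,6,3,28); ℓ=8 even so k=7
k=0  a_k=14  p_k/q_k = 14/1
k=1  a_k=3  p_k/q_k = 43/3
k=2  a_k=6  p_k/q_k = 272/19
k=3  a_k=1  p_k/q_k = 315/22
k=4  a_k=4  p_k/q_k = 1532/107
k=5  a_k=1  p_k/q_k = 1847/129
k=6  a_k=6  p_k/q_k = 12614/881
k=7  a_k=3  p_k/q_k = 39689/2772
fundamental: x₁=39689, y₁=2772  (since 1575216721 − 205·7683984 = 1)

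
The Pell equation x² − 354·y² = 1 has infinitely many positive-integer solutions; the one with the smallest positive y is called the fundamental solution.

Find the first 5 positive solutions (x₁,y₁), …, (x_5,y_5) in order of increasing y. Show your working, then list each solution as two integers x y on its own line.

258065 13716
133195088449 7079239080
68745981000924305 3653807666346684
35481863173873866451201 1885839750824434773840
18313254039862772710457447825 973338470589361712155692516

d=354: √d = [18; 1,4,2,2,18,2,2,4,1,36] (ℓ=10, even), read p_9/q_9
step 0: (18, 1)  from 18·(1,0) + (0,1)
…
step 3: (207, 11)  from 2·(94,5) + (19,1)
step 4: (508, 27)  from 2·(207,11) + (94,5)
…
step 7: (47771, 2539)  from 2·(19210,1021) + (9351,497)
step 8: (210294, 11177)  from 4·(47771,2539) + (19210,1021)
step 9: (258065, 13716)  from 1·(210294,11177) + (47771,2539)
(x₁, y₁) = (258065, 13716);  258065² − 354·13716² = 1 ✓
(258065+13716√354)^2 = 133195088449 + 7079239080√354
(258065+13716√354)^3 = 68745981000924305 + 3653807666346684√354
(258065+13716√354)^4 = 35481863173873866451201 + 1885839750824434773840√354
(258065+13716√354)^5 = 18313254039862772710457447825 + 973338470589361712155692516√354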